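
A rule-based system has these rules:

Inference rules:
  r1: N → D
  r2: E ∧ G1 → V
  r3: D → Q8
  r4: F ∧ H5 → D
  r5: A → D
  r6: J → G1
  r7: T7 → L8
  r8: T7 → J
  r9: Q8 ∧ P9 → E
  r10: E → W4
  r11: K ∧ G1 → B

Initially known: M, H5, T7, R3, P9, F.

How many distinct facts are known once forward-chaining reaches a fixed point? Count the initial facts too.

14

Round 1: r4 [F ∧ H5 → D]; r7 [T7 → L8]; r8 [T7 → J]. Adds D, L8, J.
Round 2: r3 [D → Q8]; r6 [J → G1]. Adds Q8, G1.
Round 3: r9 [Q8 ∧ P9 → E]. Adds E.
Round 4: r2 [E ∧ G1 → V]; r10 [E → W4]. Adds V, W4.
Closure: {D, E, F, G1, H5, J, L8, M, P9, Q8, R3, T7, V, W4} — 14 facts.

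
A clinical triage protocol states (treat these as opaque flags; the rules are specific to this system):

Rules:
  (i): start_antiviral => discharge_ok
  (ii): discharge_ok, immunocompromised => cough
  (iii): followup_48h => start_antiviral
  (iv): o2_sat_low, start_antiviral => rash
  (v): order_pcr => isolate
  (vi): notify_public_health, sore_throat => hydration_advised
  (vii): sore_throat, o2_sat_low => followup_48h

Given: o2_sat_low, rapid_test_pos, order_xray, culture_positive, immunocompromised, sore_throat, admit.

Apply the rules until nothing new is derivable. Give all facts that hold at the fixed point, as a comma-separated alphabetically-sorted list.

admit, cough, culture_positive, discharge_ok, followup_48h, immunocompromised, o2_sat_low, order_xray, rapid_test_pos, rash, sore_throat, start_antiviral

Round 1 fires (vii), giving followup_48h.
Round 2 fires (iii), giving start_antiviral.
Round 3 fires (i), (iv), giving discharge_ok, rash.
Round 4 fires (ii), giving cough.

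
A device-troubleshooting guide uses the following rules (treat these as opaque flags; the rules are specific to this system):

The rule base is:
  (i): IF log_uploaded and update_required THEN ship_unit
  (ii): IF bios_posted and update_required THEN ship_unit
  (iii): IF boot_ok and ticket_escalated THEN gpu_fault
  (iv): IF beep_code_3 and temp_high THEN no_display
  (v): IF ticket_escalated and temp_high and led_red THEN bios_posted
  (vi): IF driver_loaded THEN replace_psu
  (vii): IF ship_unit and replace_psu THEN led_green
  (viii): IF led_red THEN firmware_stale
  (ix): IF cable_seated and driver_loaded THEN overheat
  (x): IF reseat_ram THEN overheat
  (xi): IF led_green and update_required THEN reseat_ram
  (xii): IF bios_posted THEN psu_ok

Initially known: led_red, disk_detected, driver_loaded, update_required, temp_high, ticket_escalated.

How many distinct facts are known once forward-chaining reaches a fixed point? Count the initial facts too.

14

Round 1 — (v), (vi), (viii), derive bios_posted, replace_psu, firmware_stale.
Round 2 — (ii), (xii), derive ship_unit, psu_ok.
Round 3 — (vii), derive led_green.
Round 4 — (xi), derive reseat_ram.
Round 5 — (x), derive overheat.
Closure: {bios_posted, disk_detected, driver_loaded, firmware_stale, led_green, led_red, overheat, psu_ok, replace_psu, reseat_ram, ship_unit, temp_high, ticket_escalated, update_required} — 14 facts.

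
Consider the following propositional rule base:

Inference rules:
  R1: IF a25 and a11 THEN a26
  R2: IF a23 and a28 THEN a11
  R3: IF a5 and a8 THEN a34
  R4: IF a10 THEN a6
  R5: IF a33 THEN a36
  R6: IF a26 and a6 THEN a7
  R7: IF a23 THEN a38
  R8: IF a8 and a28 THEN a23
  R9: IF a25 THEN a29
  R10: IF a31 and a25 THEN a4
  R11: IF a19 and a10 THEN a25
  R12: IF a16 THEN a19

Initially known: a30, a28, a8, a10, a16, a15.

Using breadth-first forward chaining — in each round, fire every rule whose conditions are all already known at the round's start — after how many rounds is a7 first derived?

4

Round 1: R4 [IF a10 THEN a6]; R8 [IF a8 and a28 THEN a23]; R12 [IF a16 THEN a19]. Adds a6, a23, a19.
Round 2: R2 [IF a23 and a28 THEN a11]; R7 [IF a23 THEN a38]; R11 [IF a19 and a10 THEN a25]. Adds a11, a38, a25.
Round 3: R1 [IF a25 and a11 THEN a26]; R9 [IF a25 THEN a29]. Adds a26, a29.
Round 4: R6 [IF a26 and a6 THEN a7]. Adds a7.
a7 first appears in round 4.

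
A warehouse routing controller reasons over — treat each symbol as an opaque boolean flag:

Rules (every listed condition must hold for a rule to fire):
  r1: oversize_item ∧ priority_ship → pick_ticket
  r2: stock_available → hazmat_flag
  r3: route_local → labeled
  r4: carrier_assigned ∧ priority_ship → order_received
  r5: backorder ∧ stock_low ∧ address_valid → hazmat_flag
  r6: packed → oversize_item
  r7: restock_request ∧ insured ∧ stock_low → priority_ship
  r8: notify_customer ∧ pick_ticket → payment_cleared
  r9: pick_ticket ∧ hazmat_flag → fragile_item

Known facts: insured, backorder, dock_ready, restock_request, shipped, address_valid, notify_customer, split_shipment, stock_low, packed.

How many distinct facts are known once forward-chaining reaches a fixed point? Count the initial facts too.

Round 1 fires r5, r6, r7, giving hazmat_flag, oversize_item, priority_ship.
Round 2 fires r1, giving pick_ticket.
Round 3 fires r8, r9, giving payment_cleared, fragile_item.
Closure: {address_valid, backorder, dock_ready, fragile_item, hazmat_flag, insured, notify_customer, oversize_item, packed, payment_cleared, pick_ticket, priority_ship, restock_request, shipped, split_shipment, stock_low} — 16 facts.

16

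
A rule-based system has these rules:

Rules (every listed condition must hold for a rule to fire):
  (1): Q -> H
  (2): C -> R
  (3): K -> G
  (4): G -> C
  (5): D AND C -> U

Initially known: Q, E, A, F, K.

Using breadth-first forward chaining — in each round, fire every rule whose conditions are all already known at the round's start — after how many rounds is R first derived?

Round 1 — (1), (3), derive H, G.
Round 2 — (4), derive C.
Round 3 — (2), derive R.
R first appears in round 3.

3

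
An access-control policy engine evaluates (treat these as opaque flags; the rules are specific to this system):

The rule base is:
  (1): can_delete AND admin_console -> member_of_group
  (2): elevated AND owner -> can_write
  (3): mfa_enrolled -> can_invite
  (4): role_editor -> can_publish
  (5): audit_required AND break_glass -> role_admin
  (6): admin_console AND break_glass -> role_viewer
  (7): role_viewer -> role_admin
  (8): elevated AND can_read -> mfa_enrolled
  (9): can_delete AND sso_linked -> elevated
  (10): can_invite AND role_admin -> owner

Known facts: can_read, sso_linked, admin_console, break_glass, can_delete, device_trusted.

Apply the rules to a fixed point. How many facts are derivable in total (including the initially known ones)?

Round 1 — (1), (6), (9), derive member_of_group, role_viewer, elevated.
Round 2 — (7), (8), derive role_admin, mfa_enrolled.
Round 3 — (3), derive can_invite.
Round 4 — (10), derive owner.
Round 5 — (2), derive can_write.
Closure: {admin_console, break_glass, can_delete, can_invite, can_read, can_write, device_trusted, elevated, member_of_group, mfa_enrolled, owner, role_admin, role_viewer, sso_linked} — 14 facts.

14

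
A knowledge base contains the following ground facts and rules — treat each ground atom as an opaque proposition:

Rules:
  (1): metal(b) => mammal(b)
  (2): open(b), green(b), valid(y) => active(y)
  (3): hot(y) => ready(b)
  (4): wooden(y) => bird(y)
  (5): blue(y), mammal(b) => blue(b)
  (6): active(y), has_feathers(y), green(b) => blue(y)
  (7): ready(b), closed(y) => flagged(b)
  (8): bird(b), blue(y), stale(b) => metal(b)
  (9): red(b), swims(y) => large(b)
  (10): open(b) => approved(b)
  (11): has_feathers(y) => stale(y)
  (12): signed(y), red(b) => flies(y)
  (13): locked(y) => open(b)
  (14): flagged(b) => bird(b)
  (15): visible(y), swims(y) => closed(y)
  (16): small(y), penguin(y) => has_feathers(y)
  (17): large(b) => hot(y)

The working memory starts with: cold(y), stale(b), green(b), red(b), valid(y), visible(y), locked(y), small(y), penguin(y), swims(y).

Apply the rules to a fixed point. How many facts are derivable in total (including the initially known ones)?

25

[1] (9) [red(b), swims(y) => large(b)]; (13) [locked(y) => open(b)]; (15) [visible(y), swims(y) => closed(y)]; (16) [small(y), penguin(y) => has_feathers(y)]. ⇒ new: large(b), open(b), closed(y), has_feathers(y).
[2] (2) [open(b), green(b), valid(y) => active(y)]; (10) [open(b) => approved(b)]; (11) [has_feathers(y) => stale(y)]; (17) [large(b) => hot(y)]. ⇒ new: active(y), approved(b), stale(y), hot(y).
[3] (3) [hot(y) => ready(b)]; (6) [active(y), has_feathers(y), green(b) => blue(y)]. ⇒ new: ready(b), blue(y).
[4] (7) [ready(b), closed(y) => flagged(b)]. ⇒ new: flagged(b).
[5] (14) [flagged(b) => bird(b)]. ⇒ new: bird(b).
[6] (8) [bird(b), blue(y), stale(b) => metal(b)]. ⇒ new: metal(b).
[7] (1) [metal(b) => mammal(b)]. ⇒ new: mammal(b).
[8] (5) [blue(y), mammal(b) => blue(b)]. ⇒ new: blue(b).
Closure: {active(y), approved(b), bird(b), blue(b), blue(y), closed(y), cold(y), flagged(b), green(b), has_feathers(y), hot(y), large(b), locked(y), mammal(b), metal(b), open(b), penguin(y), ready(b), red(b), small(y), stale(b), stale(y), swims(y), valid(y), visible(y)} — 25 facts.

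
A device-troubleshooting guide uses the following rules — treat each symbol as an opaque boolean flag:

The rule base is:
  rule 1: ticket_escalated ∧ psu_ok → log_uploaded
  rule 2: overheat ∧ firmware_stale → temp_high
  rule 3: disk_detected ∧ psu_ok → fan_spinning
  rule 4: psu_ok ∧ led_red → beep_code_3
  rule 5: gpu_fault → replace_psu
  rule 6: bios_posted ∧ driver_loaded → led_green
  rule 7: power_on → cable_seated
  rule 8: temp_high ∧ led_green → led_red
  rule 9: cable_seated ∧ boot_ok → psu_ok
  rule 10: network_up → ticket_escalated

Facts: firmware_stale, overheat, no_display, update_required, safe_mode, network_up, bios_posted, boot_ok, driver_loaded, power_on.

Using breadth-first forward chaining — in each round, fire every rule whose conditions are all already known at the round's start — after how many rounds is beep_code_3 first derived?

Round 1 fires rule 2, rule 6, rule 7, rule 10, giving temp_high, led_green, cable_seated, ticket_escalated.
Round 2 fires rule 8, rule 9, giving led_red, psu_ok.
Round 3 fires rule 1, rule 4, giving log_uploaded, beep_code_3.
beep_code_3 first appears in round 3.

3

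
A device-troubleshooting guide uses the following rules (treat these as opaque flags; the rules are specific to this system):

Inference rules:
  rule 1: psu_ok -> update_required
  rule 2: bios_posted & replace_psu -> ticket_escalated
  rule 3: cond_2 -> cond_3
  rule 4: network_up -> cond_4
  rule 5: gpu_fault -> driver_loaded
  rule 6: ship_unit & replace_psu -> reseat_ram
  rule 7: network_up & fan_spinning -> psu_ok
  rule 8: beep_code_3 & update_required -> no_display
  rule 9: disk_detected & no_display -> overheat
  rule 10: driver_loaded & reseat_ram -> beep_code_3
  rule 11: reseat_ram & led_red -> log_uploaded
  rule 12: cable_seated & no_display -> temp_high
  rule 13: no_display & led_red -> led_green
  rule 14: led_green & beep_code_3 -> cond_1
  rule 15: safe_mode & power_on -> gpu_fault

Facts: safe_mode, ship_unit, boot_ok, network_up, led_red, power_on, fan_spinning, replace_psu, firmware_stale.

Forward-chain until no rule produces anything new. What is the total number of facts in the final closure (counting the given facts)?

Round 1: rule 4 [network_up -> cond_4]; rule 6 [ship_unit & replace_psu -> reseat_ram]; rule 7 [network_up & fan_spinning -> psu_ok]; rule 15 [safe_mode & power_on -> gpu_fault]. New: cond_4, reseat_ram, psu_ok, gpu_fault.
Round 2: rule 1 [psu_ok -> update_required]; rule 5 [gpu_fault -> driver_loaded]; rule 11 [reseat_ram & led_red -> log_uploaded]. New: update_required, driver_loaded, log_uploaded.
Round 3: rule 10 [driver_loaded & reseat_ram -> beep_code_3]. New: beep_code_3.
Round 4: rule 8 [beep_code_3 & update_required -> no_display]. New: no_display.
Round 5: rule 13 [no_display & led_red -> led_green]. New: led_green.
Round 6: rule 14 [led_green & beep_code_3 -> cond_1]. New: cond_1.
Closure: {beep_code_3, boot_ok, cond_1, cond_4, driver_loaded, fan_spinning, firmware_stale, gpu_fault, led_green, led_red, log_uploaded, network_up, no_display, power_on, psu_ok, replace_psu, reseat_ram, safe_mode, ship_unit, update_required} — 20 facts.

20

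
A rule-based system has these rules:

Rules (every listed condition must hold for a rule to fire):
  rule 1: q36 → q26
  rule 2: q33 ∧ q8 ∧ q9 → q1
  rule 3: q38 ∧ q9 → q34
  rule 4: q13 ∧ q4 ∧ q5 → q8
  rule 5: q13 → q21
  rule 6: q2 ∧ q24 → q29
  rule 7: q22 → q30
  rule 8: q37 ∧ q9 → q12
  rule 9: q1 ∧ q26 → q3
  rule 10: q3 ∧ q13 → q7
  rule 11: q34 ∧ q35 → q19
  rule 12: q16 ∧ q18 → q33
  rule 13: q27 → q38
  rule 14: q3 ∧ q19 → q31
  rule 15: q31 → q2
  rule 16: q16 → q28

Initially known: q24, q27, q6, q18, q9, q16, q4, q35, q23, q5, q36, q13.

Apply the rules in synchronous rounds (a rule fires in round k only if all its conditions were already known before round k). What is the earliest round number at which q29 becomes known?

6

Round 1: rule 1 [q36 → q26]; rule 4 [q13 ∧ q4 ∧ q5 → q8]; rule 5 [q13 → q21]; rule 12 [q16 ∧ q18 → q33]; rule 13 [q27 → q38]; rule 16 [q16 → q28]. New: q26, q8, q21, q33, q38, q28.
Round 2: rule 2 [q33 ∧ q8 ∧ q9 → q1]; rule 3 [q38 ∧ q9 → q34]. New: q1, q34.
Round 3: rule 9 [q1 ∧ q26 → q3]; rule 11 [q34 ∧ q35 → q19]. New: q3, q19.
Round 4: rule 10 [q3 ∧ q13 → q7]; rule 14 [q3 ∧ q19 → q31]. New: q7, q31.
Round 5: rule 15 [q31 → q2]. New: q2.
Round 6: rule 6 [q2 ∧ q24 → q29]. New: q29.
q29 first appears in round 6.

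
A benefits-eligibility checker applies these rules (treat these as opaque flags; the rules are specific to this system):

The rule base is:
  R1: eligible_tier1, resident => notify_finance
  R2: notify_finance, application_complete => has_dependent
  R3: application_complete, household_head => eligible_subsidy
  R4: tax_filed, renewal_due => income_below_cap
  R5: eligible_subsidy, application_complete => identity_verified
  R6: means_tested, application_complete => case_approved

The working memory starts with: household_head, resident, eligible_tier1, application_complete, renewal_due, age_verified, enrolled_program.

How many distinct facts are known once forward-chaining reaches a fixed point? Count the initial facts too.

[1] R1 [eligible_tier1, resident => notify_finance]; R3 [application_complete, household_head => eligible_subsidy]. ⇒ new: notify_finance, eligible_subsidy.
[2] R2 [notify_finance, application_complete => has_dependent]; R5 [eligible_subsidy, application_complete => identity_verified]. ⇒ new: has_dependent, identity_verified.
Closure: {age_verified, application_complete, eligible_subsidy, eligible_tier1, enrolled_program, has_dependent, household_head, identity_verified, notify_finance, renewal_due, resident} — 11 facts.

11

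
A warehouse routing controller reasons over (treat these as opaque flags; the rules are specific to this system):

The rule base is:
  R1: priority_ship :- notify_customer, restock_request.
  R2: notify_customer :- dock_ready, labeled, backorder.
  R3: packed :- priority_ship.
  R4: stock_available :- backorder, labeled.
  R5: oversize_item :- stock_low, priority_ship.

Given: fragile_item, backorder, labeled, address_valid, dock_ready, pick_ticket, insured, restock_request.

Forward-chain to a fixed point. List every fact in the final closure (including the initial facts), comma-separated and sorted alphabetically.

address_valid, backorder, dock_ready, fragile_item, insured, labeled, notify_customer, packed, pick_ticket, priority_ship, restock_request, stock_available

Round 1 — R2, R4, derive notify_customer, stock_available.
Round 2 — R1, derive priority_ship.
Round 3 — R3, derive packed.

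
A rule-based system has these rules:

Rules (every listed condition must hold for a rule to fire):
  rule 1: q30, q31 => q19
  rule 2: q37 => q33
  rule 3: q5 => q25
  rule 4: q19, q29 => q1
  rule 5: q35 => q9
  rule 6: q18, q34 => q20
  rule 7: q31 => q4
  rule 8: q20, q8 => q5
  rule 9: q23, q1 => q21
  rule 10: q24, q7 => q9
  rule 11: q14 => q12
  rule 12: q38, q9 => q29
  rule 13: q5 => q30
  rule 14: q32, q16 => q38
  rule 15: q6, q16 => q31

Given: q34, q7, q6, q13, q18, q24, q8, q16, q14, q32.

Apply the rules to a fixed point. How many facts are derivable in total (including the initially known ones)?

Round 1 fires rule 6, rule 10, rule 11, rule 14, rule 15, giving q20, q9, q12, q38, q31.
Round 2 fires rule 7, rule 8, rule 12, giving q4, q5, q29.
Round 3 fires rule 3, rule 13, giving q25, q30.
Round 4 fires rule 1, giving q19.
Round 5 fires rule 4, giving q1.
Closure: {q1, q12, q13, q14, q16, q18, q19, q20, q24, q25, q29, q30, q31, q32, q34, q38, q4, q5, q6, q7, q8, q9} — 22 facts.

22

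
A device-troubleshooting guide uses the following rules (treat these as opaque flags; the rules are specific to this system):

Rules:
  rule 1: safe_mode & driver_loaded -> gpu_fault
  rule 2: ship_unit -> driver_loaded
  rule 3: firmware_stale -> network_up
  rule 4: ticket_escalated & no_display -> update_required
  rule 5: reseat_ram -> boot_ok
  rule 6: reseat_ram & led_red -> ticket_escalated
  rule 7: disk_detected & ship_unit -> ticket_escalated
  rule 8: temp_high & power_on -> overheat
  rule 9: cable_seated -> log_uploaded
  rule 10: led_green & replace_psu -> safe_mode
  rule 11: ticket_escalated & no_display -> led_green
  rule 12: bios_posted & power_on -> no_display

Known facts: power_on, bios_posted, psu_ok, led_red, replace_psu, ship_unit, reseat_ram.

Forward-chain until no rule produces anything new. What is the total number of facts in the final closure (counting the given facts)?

15

Round 1 — rule 2, rule 5, rule 6, rule 12, derive driver_loaded, boot_ok, ticket_escalated, no_display.
Round 2 — rule 4, rule 11, derive update_required, led_green.
Round 3 — rule 10, derive safe_mode.
Round 4 — rule 1, derive gpu_fault.
Closure: {bios_posted, boot_ok, driver_loaded, gpu_fault, led_green, led_red, no_display, power_on, psu_ok, replace_psu, reseat_ram, safe_mode, ship_unit, ticket_escalated, update_required} — 15 facts.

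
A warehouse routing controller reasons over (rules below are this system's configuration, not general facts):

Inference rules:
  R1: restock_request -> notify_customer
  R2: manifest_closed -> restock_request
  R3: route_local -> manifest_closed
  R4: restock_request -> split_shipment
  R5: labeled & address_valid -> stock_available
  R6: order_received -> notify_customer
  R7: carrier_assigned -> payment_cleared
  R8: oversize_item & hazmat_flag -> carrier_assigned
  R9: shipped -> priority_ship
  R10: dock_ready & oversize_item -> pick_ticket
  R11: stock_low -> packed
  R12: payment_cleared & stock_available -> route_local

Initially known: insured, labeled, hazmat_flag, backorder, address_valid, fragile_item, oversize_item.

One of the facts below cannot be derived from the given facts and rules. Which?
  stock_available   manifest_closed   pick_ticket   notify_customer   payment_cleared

pick_ticket

Round 1 — R5, R8, derive stock_available, carrier_assigned.
Round 2 — R7, derive payment_cleared.
Round 3 — R12, derive route_local.
Round 4 — R3, derive manifest_closed.
Round 5 — R2, derive restock_request.
Round 6 — R1, R4, derive notify_customer, split_shipment.
Derived: stock_available (round 1), payment_cleared (round 2), notify_customer (round 6), manifest_closed (round 4). pick_ticket never appears in any round.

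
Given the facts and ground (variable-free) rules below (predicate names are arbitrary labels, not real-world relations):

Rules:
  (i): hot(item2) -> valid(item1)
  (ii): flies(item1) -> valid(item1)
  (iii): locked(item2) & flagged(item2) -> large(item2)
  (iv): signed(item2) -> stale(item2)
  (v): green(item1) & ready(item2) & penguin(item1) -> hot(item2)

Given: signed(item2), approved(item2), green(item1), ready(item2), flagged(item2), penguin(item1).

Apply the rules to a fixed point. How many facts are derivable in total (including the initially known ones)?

Round 1: (iv) [signed(item2) -> stale(item2)]; (v) [green(item1) & ready(item2) & penguin(item1) -> hot(item2)]. New: stale(item2), hot(item2).
Round 2: (i) [hot(item2) -> valid(item1)]. New: valid(item1).
Closure: {approved(item2), flagged(item2), green(item1), hot(item2), penguin(item1), ready(item2), signed(item2), stale(item2), valid(item1)} — 9 facts.

9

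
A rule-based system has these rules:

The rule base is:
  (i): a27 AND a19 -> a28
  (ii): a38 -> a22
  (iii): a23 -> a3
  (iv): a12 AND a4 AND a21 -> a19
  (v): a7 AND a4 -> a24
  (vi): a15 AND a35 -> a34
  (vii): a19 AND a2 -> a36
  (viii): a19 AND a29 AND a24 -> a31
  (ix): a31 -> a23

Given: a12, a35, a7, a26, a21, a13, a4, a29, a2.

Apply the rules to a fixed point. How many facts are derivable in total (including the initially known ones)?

Round 1 — (iv), (v), derive a19, a24.
Round 2 — (vii), (viii), derive a36, a31.
Round 3 — (ix), derive a23.
Round 4 — (iii), derive a3.
Closure: {a12, a13, a19, a2, a21, a23, a24, a26, a29, a3, a31, a35, a36, a4, a7} — 15 facts.

15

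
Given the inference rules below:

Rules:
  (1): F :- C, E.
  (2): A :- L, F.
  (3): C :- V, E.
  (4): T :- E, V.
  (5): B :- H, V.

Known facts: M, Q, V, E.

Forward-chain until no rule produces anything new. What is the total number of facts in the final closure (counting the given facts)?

7

Round 1: (3) [C :- V, E.]; (4) [T :- E, V.]. Adds C, T.
Round 2: (1) [F :- C, E.]. Adds F.
Closure: {C, E, F, M, Q, T, V} — 7 facts.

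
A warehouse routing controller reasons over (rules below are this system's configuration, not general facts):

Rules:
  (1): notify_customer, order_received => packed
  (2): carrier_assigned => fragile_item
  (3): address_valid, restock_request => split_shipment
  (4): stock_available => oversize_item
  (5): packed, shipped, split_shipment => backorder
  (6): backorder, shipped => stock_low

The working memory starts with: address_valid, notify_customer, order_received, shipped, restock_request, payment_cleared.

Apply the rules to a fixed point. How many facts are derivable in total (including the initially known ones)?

Round 1 — (1), (3), derive packed, split_shipment.
Round 2 — (5), derive backorder.
Round 3 — (6), derive stock_low.
Closure: {address_valid, backorder, notify_customer, order_received, packed, payment_cleared, restock_request, shipped, split_shipment, stock_low} — 10 facts.

10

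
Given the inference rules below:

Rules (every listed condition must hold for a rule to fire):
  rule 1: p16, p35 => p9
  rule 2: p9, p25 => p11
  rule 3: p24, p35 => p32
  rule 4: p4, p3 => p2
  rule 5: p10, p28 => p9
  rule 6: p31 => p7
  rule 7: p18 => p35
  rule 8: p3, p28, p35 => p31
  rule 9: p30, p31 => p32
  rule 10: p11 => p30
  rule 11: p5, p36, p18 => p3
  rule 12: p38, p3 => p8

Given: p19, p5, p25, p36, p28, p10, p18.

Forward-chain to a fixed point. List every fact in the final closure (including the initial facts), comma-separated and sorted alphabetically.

Round 1 — rule 5, rule 7, rule 11, derive p9, p35, p3.
Round 2 — rule 2, rule 8, derive p11, p31.
Round 3 — rule 6, rule 10, derive p7, p30.
Round 4 — rule 9, derive p32.

p10, p11, p18, p19, p25, p28, p3, p30, p31, p32, p35, p36, p5, p7, p9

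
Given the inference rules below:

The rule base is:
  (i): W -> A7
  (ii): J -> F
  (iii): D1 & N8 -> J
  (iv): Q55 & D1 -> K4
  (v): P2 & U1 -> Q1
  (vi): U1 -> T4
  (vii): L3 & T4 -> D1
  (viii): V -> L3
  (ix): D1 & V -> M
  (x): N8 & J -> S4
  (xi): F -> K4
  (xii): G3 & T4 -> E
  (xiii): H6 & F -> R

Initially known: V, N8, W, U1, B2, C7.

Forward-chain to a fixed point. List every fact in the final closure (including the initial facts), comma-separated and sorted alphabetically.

A7, B2, C7, D1, F, J, K4, L3, M, N8, S4, T4, U1, V, W

Round 1: (i) [W -> A7]; (vi) [U1 -> T4]; (viii) [V -> L3]. New: A7, T4, L3.
Round 2: (vii) [L3 & T4 -> D1]. New: D1.
Round 3: (iii) [D1 & N8 -> J]; (ix) [D1 & V -> M]. New: J, M.
Round 4: (ii) [J -> F]; (x) [N8 & J -> S4]. New: F, S4.
Round 5: (xi) [F -> K4]. New: K4.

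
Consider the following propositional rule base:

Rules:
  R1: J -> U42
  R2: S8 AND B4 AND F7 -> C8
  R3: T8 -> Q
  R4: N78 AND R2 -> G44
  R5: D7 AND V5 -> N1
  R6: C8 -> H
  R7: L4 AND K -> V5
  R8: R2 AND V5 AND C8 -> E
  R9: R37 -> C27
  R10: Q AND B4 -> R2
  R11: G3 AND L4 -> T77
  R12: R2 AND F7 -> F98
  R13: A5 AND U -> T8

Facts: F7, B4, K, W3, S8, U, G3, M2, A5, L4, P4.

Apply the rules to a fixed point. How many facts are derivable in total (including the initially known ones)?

20

Round 1 fires R2, R7, R11, R13, giving C8, V5, T77, T8.
Round 2 fires R3, R6, giving Q, H.
Round 3 fires R10, giving R2.
Round 4 fires R8, R12, giving E, F98.
Closure: {A5, B4, C8, E, F7, F98, G3, H, K, L4, M2, P4, Q, R2, S8, T77, T8, U, V5, W3} — 20 facts.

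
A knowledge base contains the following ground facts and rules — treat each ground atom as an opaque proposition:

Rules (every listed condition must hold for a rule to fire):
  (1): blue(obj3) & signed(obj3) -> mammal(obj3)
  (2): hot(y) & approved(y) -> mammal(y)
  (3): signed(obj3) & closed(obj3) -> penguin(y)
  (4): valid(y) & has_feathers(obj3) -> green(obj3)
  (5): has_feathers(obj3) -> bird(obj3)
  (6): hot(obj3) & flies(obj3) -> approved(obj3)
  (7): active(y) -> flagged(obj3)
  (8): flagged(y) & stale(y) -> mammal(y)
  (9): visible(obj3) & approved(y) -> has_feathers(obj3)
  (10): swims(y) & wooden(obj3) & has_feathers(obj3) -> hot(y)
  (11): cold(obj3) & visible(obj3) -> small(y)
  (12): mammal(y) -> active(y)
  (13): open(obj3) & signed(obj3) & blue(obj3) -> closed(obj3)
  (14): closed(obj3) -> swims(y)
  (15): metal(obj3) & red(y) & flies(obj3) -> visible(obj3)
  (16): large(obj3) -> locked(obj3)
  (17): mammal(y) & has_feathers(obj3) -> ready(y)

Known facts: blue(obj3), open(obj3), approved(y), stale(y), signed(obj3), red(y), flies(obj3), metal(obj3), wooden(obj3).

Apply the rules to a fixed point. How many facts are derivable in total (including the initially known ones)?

Round 1: (1) [blue(obj3) & signed(obj3) -> mammal(obj3)]; (13) [open(obj3) & signed(obj3) & blue(obj3) -> closed(obj3)]; (15) [metal(obj3) & red(y) & flies(obj3) -> visible(obj3)]. New: mammal(obj3), closed(obj3), visible(obj3).
Round 2: (3) [signed(obj3) & closed(obj3) -> penguin(y)]; (9) [visible(obj3) & approved(y) -> has_feathers(obj3)]; (14) [closed(obj3) -> swims(y)]. New: penguin(y), has_feathers(obj3), swims(y).
Round 3: (5) [has_feathers(obj3) -> bird(obj3)]; (10) [swims(y) & wooden(obj3) & has_feathers(obj3) -> hot(y)]. New: bird(obj3), hot(y).
Round 4: (2) [hot(y) & approved(y) -> mammal(y)]. New: mammal(y).
Round 5: (12) [mammal(y) -> active(y)]; (17) [mammal(y) & has_feathers(obj3) -> ready(y)]. New: active(y), ready(y).
Round 6: (7) [active(y) -> flagged(obj3)]. New: flagged(obj3).
Closure: {active(y), approved(y), bird(obj3), blue(obj3), closed(obj3), flagged(obj3), flies(obj3), has_feathers(obj3), hot(y), mammal(obj3), mammal(y), metal(obj3), open(obj3), penguin(y), ready(y), red(y), signed(obj3), stale(y), swims(y), visible(obj3), wooden(obj3)} — 21 facts.

21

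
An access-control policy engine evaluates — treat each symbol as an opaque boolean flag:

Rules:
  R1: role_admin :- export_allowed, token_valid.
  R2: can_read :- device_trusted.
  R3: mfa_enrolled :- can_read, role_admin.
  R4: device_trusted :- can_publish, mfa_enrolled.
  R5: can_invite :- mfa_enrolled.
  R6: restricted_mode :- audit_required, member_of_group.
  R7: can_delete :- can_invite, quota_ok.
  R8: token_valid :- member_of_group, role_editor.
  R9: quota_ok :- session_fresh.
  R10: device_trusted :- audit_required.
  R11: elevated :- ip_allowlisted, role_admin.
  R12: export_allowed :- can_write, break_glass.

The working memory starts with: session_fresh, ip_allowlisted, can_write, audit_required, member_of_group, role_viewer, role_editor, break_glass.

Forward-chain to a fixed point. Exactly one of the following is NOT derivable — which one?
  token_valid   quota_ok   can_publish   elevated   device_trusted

can_publish

Round 1 fires R6, R8, R9, R10, R12, giving restricted_mode, token_valid, quota_ok, device_trusted, export_allowed.
Round 2 fires R1, R2, giving role_admin, can_read.
Round 3 fires R3, R11, giving mfa_enrolled, elevated.
Round 4 fires R5, giving can_invite.
Round 5 fires R7, giving can_delete.
Derived: quota_ok (round 1), device_trusted (round 1), elevated (round 3), token_valid (round 1). can_publish never appears in any round.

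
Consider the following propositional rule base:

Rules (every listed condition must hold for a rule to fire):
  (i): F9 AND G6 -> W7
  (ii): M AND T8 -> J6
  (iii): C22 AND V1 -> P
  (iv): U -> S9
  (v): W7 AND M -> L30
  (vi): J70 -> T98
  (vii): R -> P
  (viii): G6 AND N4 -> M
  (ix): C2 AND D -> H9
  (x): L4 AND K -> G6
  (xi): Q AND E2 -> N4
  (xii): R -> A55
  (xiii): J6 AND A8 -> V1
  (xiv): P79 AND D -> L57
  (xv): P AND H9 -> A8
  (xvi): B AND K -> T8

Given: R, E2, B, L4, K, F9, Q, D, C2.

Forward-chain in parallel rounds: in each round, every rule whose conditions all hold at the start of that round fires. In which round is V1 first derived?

Round 1 — (vii), (ix), (x), (xi), (xii), (xvi), derive P, H9, G6, N4, A55, T8.
Round 2 — (i), (viii), (xv), derive W7, M, A8.
Round 3 — (ii), (v), derive J6, L30.
Round 4 — (xiii), derive V1.
V1 first appears in round 4.

4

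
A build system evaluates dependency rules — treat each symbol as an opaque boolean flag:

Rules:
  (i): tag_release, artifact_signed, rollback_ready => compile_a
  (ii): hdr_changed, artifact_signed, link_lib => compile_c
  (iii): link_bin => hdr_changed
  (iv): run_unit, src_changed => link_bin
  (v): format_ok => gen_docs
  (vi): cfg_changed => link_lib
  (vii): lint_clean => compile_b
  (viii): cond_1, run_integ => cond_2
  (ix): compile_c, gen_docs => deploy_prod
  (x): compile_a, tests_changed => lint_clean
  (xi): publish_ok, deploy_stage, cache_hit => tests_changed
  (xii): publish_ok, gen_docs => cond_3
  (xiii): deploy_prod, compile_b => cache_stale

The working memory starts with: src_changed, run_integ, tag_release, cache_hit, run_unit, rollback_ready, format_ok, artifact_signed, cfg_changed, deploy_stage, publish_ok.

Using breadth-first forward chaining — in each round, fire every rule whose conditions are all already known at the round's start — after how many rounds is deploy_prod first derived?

Round 1 fires (i), (iv), (v), (vi), (xi), giving compile_a, link_bin, gen_docs, link_lib, tests_changed.
Round 2 fires (iii), (x), (xii), giving hdr_changed, lint_clean, cond_3.
Round 3 fires (ii), (vii), giving compile_c, compile_b.
Round 4 fires (ix), giving deploy_prod.
deploy_prod first appears in round 4.

4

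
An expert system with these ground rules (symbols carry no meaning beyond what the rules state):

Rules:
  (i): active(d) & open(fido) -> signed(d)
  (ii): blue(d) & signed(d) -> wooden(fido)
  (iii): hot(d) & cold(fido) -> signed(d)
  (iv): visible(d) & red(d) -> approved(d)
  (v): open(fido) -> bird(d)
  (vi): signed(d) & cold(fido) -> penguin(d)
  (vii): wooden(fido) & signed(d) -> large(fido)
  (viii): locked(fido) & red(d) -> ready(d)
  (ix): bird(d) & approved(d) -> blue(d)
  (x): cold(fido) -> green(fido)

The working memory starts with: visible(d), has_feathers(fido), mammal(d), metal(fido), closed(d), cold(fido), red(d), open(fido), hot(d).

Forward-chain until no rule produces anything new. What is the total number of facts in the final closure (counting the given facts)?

Round 1: (iii) [hot(d) & cold(fido) -> signed(d)]; (iv) [visible(d) & red(d) -> approved(d)]; (v) [open(fido) -> bird(d)]; (x) [cold(fido) -> green(fido)]. New: signed(d), approved(d), bird(d), green(fido).
Round 2: (vi) [signed(d) & cold(fido) -> penguin(d)]; (ix) [bird(d) & approved(d) -> blue(d)]. New: penguin(d), blue(d).
Round 3: (ii) [blue(d) & signed(d) -> wooden(fido)]. New: wooden(fido).
Round 4: (vii) [wooden(fido) & signed(d) -> large(fido)]. New: large(fido).
Closure: {approved(d), bird(d), blue(d), closed(d), cold(fido), green(fido), has_feathers(fido), hot(d), large(fido), mammal(d), metal(fido), open(fido), penguin(d), red(d), signed(d), visible(d), wooden(fido)} — 17 facts.

17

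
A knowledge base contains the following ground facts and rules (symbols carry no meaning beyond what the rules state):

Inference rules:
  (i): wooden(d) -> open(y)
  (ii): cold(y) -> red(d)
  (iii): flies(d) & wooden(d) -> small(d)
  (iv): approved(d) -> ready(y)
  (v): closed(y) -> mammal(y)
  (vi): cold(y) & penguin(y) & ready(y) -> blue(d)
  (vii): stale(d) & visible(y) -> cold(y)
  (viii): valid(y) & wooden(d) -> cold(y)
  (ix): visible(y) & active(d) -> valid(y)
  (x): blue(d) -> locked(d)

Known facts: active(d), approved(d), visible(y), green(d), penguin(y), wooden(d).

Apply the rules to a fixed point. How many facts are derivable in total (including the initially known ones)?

13

Round 1: (i) [wooden(d) -> open(y)]; (iv) [approved(d) -> ready(y)]; (ix) [visible(y) & active(d) -> valid(y)]. Adds open(y), ready(y), valid(y).
Round 2: (viii) [valid(y) & wooden(d) -> cold(y)]. Adds cold(y).
Round 3: (ii) [cold(y) -> red(d)]; (vi) [cold(y) & penguin(y) & ready(y) -> blue(d)]. Adds red(d), blue(d).
Round 4: (x) [blue(d) -> locked(d)]. Adds locked(d).
Closure: {active(d), approved(d), blue(d), cold(y), green(d), locked(d), open(y), penguin(y), ready(y), red(d), valid(y), visible(y), wooden(d)} — 13 facts.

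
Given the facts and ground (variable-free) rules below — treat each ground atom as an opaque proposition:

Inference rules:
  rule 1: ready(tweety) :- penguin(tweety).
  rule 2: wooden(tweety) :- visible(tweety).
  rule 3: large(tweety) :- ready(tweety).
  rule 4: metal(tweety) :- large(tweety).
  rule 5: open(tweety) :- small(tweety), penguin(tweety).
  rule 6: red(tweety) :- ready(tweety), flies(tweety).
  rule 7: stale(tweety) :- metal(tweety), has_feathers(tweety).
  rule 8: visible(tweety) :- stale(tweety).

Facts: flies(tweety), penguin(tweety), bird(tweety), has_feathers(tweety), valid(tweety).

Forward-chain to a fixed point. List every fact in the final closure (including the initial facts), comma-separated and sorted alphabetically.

Round 1: rule 1 [ready(tweety) :- penguin(tweety).]. Adds ready(tweety).
Round 2: rule 3 [large(tweety) :- ready(tweety).]; rule 6 [red(tweety) :- ready(tweety), flies(tweety).]. Adds large(tweety), red(tweety).
Round 3: rule 4 [metal(tweety) :- large(tweety).]. Adds metal(tweety).
Round 4: rule 7 [stale(tweety) :- metal(tweety), has_feathers(tweety).]. Adds stale(tweety).
Round 5: rule 8 [visible(tweety) :- stale(tweety).]. Adds visible(tweety).
Round 6: rule 2 [wooden(tweety) :- visible(tweety).]. Adds wooden(tweety).

bird(tweety), flies(tweety), has_feathers(tweety), large(tweety), metal(tweety), penguin(tweety), ready(tweety), red(tweety), stale(tweety), valid(tweety), visible(tweety), wooden(tweety)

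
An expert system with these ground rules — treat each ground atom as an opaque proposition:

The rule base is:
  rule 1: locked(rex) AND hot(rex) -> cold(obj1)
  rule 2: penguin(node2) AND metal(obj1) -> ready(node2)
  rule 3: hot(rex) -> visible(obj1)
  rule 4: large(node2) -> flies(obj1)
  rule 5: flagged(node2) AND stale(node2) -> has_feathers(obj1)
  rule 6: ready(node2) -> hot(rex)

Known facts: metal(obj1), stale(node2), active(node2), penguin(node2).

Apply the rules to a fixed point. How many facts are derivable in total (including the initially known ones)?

7

Round 1: rule 2 [penguin(node2) AND metal(obj1) -> ready(node2)]. Adds ready(node2).
Round 2: rule 6 [ready(node2) -> hot(rex)]. Adds hot(rex).
Round 3: rule 3 [hot(rex) -> visible(obj1)]. Adds visible(obj1).
Closure: {active(node2), hot(rex), metal(obj1), penguin(node2), ready(node2), stale(node2), visible(obj1)} — 7 facts.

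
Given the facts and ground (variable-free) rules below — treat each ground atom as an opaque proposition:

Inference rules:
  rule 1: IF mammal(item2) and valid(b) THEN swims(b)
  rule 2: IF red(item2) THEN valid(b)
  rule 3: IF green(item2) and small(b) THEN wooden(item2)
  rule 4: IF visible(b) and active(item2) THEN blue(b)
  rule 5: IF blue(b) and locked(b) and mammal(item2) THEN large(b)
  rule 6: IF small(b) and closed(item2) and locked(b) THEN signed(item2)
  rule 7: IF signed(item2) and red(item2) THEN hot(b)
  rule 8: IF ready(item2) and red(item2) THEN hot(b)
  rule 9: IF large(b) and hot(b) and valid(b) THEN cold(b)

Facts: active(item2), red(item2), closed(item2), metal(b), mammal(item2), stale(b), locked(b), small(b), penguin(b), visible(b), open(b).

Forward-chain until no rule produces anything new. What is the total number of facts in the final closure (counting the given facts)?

18

Round 1 — rule 2, rule 4, rule 6, derive valid(b), blue(b), signed(item2).
Round 2 — rule 1, rule 5, rule 7, derive swims(b), large(b), hot(b).
Round 3 — rule 9, derive cold(b).
Closure: {active(item2), blue(b), closed(item2), cold(b), hot(b), large(b), locked(b), mammal(item2), metal(b), open(b), penguin(b), red(item2), signed(item2), small(b), stale(b), swims(b), valid(b), visible(b)} — 18 facts.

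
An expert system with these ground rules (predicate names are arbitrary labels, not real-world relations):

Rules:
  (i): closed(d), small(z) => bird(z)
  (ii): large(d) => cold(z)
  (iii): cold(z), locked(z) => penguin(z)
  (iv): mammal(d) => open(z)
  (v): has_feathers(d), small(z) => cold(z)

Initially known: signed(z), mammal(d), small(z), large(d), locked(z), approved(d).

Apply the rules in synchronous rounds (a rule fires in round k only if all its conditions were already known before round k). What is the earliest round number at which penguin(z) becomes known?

2

Round 1 — (ii), (iv), derive cold(z), open(z).
Round 2 — (iii), derive penguin(z).
penguin(z) first appears in round 2.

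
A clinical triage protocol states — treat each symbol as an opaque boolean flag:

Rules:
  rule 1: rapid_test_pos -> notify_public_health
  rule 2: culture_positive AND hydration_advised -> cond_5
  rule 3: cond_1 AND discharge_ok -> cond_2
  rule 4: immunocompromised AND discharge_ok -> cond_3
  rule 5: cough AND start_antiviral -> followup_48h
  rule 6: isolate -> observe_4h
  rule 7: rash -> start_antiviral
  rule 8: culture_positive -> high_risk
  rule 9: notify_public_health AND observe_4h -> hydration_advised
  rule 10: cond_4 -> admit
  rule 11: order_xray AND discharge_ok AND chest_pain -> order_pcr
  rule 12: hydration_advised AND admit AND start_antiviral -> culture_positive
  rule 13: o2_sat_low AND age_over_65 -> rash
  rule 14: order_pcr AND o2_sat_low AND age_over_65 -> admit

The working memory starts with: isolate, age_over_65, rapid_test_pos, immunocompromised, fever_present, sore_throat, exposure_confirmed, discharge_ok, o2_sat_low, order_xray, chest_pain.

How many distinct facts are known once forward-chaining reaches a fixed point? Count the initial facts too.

22

Round 1 fires rule 1, rule 4, rule 6, rule 11, rule 13, giving notify_public_health, cond_3, observe_4h, order_pcr, rash.
Round 2 fires rule 7, rule 9, rule 14, giving start_antiviral, hydration_advised, admit.
Round 3 fires rule 12, giving culture_positive.
Round 4 fires rule 2, rule 8, giving cond_5, high_risk.
Closure: {admit, age_over_65, chest_pain, cond_3, cond_5, culture_positive, discharge_ok, exposure_confirmed, fever_present, high_risk, hydration_advised, immunocompromised, isolate, notify_public_health, o2_sat_low, observe_4h, order_pcr, order_xray, rapid_test_pos, rash, sore_throat, start_antiviral} — 22 facts.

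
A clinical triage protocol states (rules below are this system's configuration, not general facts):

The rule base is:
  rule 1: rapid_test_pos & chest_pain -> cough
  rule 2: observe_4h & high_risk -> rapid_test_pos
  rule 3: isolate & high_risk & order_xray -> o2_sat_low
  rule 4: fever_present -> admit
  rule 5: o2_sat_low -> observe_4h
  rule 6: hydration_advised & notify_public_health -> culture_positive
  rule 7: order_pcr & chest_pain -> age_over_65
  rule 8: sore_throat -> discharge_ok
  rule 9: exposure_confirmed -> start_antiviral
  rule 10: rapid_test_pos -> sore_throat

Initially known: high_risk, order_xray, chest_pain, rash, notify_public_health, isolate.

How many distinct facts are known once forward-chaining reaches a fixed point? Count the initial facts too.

12

[1] rule 3 [isolate & high_risk & order_xray -> o2_sat_low]. ⇒ new: o2_sat_low.
[2] rule 5 [o2_sat_low -> observe_4h]. ⇒ new: observe_4h.
[3] rule 2 [observe_4h & high_risk -> rapid_test_pos]. ⇒ new: rapid_test_pos.
[4] rule 1 [rapid_test_pos & chest_pain -> cough]; rule 10 [rapid_test_pos -> sore_throat]. ⇒ new: cough, sore_throat.
[5] rule 8 [sore_throat -> discharge_ok]. ⇒ new: discharge_ok.
Closure: {chest_pain, cough, discharge_ok, high_risk, isolate, notify_public_health, o2_sat_low, observe_4h, order_xray, rapid_test_pos, rash, sore_throat} — 12 facts.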